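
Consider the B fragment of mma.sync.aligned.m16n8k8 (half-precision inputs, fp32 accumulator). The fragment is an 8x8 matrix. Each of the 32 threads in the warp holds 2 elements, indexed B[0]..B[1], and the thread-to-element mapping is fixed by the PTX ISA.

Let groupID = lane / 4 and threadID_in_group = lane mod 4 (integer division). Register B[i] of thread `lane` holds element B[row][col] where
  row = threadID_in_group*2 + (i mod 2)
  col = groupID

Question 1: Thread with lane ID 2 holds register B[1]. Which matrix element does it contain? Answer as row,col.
lane 2: G=0 (2/4), T=2 (2%4)
i=1: r=2*2+1=5, c=G=0

5,0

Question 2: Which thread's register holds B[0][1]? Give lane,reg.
4,0

c: 1->gid=1  r: 0->tid=0,i&1=0
L=1*4+0=4  i=0=0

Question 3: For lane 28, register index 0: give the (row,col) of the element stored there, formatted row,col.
0,7

lane 28: grp=7 (28/4), tig=0 (28%4)
i=0: r=0*2+0=0, c=grp=7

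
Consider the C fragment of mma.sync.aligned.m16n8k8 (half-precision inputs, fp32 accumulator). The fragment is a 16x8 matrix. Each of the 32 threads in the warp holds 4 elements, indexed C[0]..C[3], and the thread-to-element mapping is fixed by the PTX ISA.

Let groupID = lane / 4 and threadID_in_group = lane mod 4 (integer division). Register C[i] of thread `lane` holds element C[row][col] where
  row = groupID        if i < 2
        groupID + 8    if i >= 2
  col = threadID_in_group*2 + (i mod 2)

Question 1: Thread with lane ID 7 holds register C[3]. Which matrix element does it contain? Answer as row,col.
9,7

lane 7→7/4=1, 7 mod 4=3
i=3  r:1+8→9  c:2·3+1→7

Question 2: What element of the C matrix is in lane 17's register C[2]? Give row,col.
17: g=4,t=1
[2] (4+8,1*2+0) = (12,2)

12,2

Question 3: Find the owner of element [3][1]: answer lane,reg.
r:3=>grp=3,rB=0  c:1=>tig=0,lo=1
L=3*4+0=12  i=0*2+1=1

12,1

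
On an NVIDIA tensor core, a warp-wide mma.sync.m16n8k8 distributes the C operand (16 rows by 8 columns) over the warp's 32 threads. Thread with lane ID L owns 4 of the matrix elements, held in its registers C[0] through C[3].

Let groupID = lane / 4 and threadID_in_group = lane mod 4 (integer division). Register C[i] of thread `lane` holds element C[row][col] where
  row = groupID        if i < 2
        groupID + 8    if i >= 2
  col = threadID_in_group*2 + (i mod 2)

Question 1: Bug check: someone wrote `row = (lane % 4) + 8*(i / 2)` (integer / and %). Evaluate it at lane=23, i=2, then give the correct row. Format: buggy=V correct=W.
`(lane % 4) + 8*(i / 2)`[23,2]⇒11
lane 23: gr=5 (23/4), th=3 (23%4)
i=2: r=5+8=13, c=3*2+0=6
row: 11 vs 13

buggy=11 correct=13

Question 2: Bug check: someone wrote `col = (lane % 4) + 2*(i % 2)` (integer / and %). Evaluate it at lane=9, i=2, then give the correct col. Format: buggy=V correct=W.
buggy=1 correct=2

`(lane % 4) + 2*(i % 2)`[9,2]⇒1
L=9⇒gr=9>>2=2, th=9&3=1
[2]⇒row 2+8=10  col 1·2+0=2
col: 1 vs 2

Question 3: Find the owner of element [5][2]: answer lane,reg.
r=5→G=5,rhi=0  c=2→T=1,p=0
L=5*4+1=21  i=0*2+0=0

21,0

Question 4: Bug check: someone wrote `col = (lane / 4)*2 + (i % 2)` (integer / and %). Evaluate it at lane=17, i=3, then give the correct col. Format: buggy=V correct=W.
buggy=9 correct=3

`(lane / 4)*2 + (i % 2)`[17,3]→9
lane 17→17/4=4, 17 mod 4=1
i=3  r:4+8→12  c:2·1+1→3
col: 9 vs 3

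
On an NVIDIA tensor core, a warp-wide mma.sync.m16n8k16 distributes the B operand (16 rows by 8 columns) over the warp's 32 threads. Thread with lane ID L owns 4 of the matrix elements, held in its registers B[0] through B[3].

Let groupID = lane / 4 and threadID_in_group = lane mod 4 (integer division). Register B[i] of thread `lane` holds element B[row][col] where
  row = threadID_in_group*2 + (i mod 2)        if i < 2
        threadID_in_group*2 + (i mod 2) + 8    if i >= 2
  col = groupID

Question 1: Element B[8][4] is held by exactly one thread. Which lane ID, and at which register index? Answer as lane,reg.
16,2

c=4->g=4  r=8->rb=1,t=0,b0=0
L=4*4+0=16  i=1*2+0=2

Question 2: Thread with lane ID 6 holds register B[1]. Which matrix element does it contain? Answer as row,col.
5,1

6: G=1,T=2
[1] (2*2+1+0,1) = (5,1)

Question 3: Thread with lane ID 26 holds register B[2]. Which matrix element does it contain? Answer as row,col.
12,6

lane 26: g=6 (26/4), t=2 (26%4)
i=2: r=2*2+0+8=12, c=g=6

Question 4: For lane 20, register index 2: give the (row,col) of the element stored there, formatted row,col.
lane 20: grp=5 (20/4), tig=0 (20%4)
i=2: r=0*2+0+8=8, c=grp=5

8,5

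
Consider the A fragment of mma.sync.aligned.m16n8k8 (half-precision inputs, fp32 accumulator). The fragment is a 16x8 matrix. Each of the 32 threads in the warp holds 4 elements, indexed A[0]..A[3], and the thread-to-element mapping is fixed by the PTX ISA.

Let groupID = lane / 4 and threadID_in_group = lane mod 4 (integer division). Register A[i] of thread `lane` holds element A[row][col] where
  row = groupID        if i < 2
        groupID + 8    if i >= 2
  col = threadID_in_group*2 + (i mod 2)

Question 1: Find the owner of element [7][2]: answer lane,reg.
29,0

r=7→G=7,rhi=0  c=2→T=1,p=0
L=7*4+1=29  i=0*2+0=0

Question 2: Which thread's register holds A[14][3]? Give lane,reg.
r=14⇒gr=6,Rb=1  c=3⇒th=1,odd=1
L=6*4+1=25  i=1*2+1=3

25,3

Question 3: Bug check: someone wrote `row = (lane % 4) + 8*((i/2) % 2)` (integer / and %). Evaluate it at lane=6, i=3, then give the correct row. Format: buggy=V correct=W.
buggy=10 correct=9

`(lane % 4) + 8*((i/2) % 2)`[6,3]→10
lane 6: G=1 (6/4), T=2 (6%4)
i=3: r=1+8=9, c=2*2+1=5
row: 10 vs 9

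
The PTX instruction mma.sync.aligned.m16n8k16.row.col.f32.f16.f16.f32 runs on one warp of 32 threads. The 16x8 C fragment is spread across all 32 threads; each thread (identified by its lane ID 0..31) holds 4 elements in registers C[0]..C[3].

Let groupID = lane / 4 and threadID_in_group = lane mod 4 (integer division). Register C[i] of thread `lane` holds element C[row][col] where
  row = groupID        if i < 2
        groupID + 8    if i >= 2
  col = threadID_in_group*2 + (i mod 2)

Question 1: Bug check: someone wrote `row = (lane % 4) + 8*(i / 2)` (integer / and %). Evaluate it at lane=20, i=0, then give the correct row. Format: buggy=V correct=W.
buggy=0 correct=5

`(lane % 4) + 8*(i / 2)`[20,0]->0
L=20->g=20>>2=5, t=20&3=0
[0]->row 5+0=5  col 0·2+0=0
row: 0 vs 5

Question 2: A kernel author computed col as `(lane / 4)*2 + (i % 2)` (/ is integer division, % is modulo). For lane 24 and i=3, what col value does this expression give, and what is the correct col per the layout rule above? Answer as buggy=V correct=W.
buggy=13 correct=1

`(lane / 4)*2 + (i % 2)`[24,3]->13
L=24->g=24>>2=6, t=24&3=0
[3]->row 6+8=14  col 0·2+1=1
col: 13 vs 1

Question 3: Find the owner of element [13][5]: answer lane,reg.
r=13->g=5,rb=1  c=5->t=2,b0=1
L=5*4+2=22  i=1*2+1=3

22,3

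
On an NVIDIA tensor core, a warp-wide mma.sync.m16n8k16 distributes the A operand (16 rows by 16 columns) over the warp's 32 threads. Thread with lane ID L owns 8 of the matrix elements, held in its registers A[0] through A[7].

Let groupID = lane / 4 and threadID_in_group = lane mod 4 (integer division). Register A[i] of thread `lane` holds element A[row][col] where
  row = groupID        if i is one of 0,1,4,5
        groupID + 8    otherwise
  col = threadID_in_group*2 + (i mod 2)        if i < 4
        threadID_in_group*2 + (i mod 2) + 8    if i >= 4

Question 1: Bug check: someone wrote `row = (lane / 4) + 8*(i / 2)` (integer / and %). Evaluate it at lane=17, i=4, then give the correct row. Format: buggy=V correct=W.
`(lane / 4) + 8*(i / 2)`[17,4]→20
lane 17: G=4 (17/4), T=1 (17%4)
i=4: r=4+0=4, c=1*2+0+8=10
row: 20 vs 4

buggy=20 correct=4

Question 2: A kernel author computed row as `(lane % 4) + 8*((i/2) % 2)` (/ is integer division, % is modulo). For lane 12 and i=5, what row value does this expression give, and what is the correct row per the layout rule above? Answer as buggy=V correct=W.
buggy=0 correct=3

`(lane % 4) + 8*((i/2) % 2)`[12,5]⇒0
L=12⇒gr=12>>2=3, th=12&3=0
[5]⇒row 3+0=3  col 0·2+1+8=9
row: 0 vs 3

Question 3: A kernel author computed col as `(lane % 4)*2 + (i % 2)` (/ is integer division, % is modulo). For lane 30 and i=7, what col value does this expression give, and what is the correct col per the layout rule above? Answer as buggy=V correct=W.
`(lane % 4)*2 + (i % 2)`[30,7]->5
lane 30->30/4=7, 30 mod 4=2
i=7  r:7+8->15  c:2·2+1+8->13
col: 5 vs 13

buggy=5 correct=13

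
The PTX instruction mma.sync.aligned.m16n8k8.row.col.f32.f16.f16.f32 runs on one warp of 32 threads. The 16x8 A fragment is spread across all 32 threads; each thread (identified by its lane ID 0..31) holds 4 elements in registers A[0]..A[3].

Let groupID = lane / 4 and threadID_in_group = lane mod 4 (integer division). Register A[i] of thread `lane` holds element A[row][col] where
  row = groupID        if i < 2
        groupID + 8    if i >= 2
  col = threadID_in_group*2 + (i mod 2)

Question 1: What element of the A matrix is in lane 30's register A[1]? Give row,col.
7,5

30: grp=7,tig=2
[1] (7+0,2*2+1) = (7,5)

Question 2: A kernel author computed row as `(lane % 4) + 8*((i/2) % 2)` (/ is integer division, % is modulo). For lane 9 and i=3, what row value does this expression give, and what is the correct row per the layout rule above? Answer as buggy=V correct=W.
buggy=9 correct=10

`(lane % 4) + 8*((i/2) % 2)`[9,3]=>9
9: grp=2,tig=1
[3] (2+8,1*2+1) = (10,3)
row: 9 vs 10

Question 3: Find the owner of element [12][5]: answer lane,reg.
18,3

r=12->g=4,rb=1  c=5->t=2,b0=1
L=4*4+2=18  i=1*2+1=3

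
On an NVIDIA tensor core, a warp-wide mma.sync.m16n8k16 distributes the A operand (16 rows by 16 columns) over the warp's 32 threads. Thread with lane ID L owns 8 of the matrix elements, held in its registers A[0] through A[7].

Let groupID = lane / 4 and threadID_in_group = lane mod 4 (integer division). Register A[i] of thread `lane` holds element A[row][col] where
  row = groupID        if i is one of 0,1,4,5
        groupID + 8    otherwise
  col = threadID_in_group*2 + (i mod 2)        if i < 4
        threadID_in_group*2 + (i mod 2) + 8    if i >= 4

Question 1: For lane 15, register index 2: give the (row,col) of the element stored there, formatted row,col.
lane 15: g=3 (15/4), t=3 (15%4)
i=2: r=3+8=11, c=3*2+0+0=6

11,6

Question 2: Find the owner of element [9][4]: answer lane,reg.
r:9=>grp=1,rB=1  c:4=>cB=0,tig=2,lo=0
L=1*4+2=6  i=0*4+1*2+0=2

6,2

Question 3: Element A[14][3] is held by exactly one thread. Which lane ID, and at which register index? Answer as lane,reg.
25,3

r: 14->gid=6,r8=1  c: 3->c8=0,tid=1,i&1=1
L=6*4+1=25  i=0*4+1*2+1=3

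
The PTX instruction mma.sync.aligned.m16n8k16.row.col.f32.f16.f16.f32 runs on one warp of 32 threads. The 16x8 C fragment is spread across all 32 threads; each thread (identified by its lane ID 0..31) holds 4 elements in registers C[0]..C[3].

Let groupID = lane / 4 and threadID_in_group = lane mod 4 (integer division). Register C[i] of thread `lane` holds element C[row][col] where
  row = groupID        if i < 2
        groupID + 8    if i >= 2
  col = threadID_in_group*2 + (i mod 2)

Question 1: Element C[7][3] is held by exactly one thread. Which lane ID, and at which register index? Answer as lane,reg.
29,1

r: 7->gid=7,r8=0  c: 3->tid=1,i&1=1
L=7*4+1=29  i=0*2+1=1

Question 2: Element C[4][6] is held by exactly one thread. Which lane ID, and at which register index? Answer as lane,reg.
r:4=>grp=4,rB=0  c:6=>tig=3,lo=0
L=4*4+3=19  i=0*2+0=0

19,0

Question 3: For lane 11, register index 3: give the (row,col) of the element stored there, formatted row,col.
lane 11->11/4=2, 11 mod 4=3
i=3  r:2+8->10  c:2·3+1->7

10,7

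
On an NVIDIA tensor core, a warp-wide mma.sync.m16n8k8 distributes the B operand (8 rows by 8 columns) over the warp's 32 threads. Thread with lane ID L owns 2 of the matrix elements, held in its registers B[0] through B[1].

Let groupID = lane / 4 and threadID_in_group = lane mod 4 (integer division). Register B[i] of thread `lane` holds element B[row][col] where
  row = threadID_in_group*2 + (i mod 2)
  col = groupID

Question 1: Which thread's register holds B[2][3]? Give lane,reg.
c:3=>grp=3  r:2=>tig=1,lo=0
L=3*4+1=13  i=0=0

13,0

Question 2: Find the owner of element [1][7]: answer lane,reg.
28,1

c=7⇒gr=7  r=1⇒th=0,odd=1
L=7*4+0=28  i=1=1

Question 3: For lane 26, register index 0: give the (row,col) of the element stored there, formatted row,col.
4,6

26: grp=6,tig=2
[0] (2*2+0,6) = (4,6)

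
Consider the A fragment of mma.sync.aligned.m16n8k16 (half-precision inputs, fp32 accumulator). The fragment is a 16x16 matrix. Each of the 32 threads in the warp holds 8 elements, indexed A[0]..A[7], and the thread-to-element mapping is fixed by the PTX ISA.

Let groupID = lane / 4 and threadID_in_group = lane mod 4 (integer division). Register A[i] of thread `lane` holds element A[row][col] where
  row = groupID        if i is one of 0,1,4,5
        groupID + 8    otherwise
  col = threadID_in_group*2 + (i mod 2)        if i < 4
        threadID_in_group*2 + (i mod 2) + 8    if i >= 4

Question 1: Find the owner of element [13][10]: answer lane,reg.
21,6

r=13→G=5,rhi=1  c=10→chi=1,T=1,p=0
L=5*4+1=21  i=1*4+1*2+0=6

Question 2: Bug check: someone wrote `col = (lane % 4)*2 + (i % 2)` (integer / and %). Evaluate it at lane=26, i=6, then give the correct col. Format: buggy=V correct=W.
buggy=4 correct=12

`(lane % 4)*2 + (i % 2)`[26,6]->4
lane 26->26/4=6, 26 mod 4=2
i=6  r:6+8->14  c:2·2+0+8->12
col: 4 vs 12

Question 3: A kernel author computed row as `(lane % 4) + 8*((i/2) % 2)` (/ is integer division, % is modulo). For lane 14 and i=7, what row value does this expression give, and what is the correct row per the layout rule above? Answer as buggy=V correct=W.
`(lane % 4) + 8*((i/2) % 2)`[14,7]⇒10
14: gr=3,th=2
[7] (3+8,2*2+1+8) = (11,13)
row: 10 vs 11

buggy=10 correct=11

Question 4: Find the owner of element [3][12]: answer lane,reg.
r:3=>grp=3,rB=0  c:12=>cB=1,tig=2,lo=0
L=3*4+2=14  i=1*4+0*2+0=4

14,4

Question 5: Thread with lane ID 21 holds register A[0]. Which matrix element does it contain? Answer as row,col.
21: gid=5,tid=1
[0] (5+0,1*2+0+0) = (5,2)

5,2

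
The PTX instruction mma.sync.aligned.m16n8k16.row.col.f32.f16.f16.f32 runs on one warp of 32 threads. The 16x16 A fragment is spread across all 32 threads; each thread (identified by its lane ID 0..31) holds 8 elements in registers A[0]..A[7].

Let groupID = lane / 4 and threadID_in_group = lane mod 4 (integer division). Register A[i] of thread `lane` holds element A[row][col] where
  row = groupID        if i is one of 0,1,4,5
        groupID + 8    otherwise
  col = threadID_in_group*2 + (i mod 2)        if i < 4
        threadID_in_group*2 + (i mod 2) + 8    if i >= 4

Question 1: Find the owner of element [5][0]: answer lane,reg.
r:5=>grp=5,rB=0  c:0=>cB=0,tig=0,lo=0
L=5*4+0=20  i=0*4+0*2+0=0

20,0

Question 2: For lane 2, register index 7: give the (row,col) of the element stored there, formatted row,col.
8,13

lane 2→2/4=0, 2 mod 4=2
i=7  r:0+8→8  c:2·2+1+8→13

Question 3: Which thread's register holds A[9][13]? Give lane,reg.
r=9→G=1,rhi=1  c=13→chi=1,T=2,p=1
L=1*4+2=6  i=1*4+1*2+1=7

6,7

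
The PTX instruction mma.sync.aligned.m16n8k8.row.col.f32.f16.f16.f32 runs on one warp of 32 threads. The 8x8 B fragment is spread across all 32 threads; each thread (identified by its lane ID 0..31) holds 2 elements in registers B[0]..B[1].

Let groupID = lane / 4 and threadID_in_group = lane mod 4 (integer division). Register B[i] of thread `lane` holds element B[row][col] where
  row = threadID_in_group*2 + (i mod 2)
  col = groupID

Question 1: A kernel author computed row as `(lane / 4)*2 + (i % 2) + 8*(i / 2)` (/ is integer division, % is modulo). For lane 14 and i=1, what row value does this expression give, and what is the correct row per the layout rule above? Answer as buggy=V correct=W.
buggy=7 correct=5

`(lane / 4)*2 + (i % 2) + 8*(i / 2)`[14,1]=>7
lane 14: grp=3 (14/4), tig=2 (14%4)
i=1: r=2*2+1=5, c=grp=3
row: 7 vs 5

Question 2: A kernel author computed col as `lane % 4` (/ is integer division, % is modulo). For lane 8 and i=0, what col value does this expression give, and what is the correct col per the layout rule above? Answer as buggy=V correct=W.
buggy=0 correct=2

`lane % 4`[8,0]->0
lane 8->8/4=2, 8 mod 4=0
i=0  r:2·0+0->0  c:2
col: 0 vs 2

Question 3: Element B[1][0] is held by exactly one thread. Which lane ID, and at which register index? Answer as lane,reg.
c: 0->gid=0  r: 1->tid=0,i&1=1
L=0*4+0=0  i=1=1

0,1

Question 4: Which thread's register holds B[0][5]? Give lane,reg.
c=5->g=5  r=0->t=0,b0=0
L=5*4+0=20  i=0=0

20,0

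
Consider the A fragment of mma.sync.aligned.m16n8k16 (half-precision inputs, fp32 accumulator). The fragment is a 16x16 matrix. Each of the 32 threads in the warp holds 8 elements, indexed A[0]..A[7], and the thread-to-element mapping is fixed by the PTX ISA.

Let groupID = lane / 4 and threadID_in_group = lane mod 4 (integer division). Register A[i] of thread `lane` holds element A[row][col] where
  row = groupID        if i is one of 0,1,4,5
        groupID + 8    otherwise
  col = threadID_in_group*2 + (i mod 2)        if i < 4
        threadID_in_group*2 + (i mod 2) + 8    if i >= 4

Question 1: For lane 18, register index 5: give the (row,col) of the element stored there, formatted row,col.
4,13

lane 18=>18/4=4, 18 mod 4=2
i=5  r:4+0=>4  c:2·2+1+8=>13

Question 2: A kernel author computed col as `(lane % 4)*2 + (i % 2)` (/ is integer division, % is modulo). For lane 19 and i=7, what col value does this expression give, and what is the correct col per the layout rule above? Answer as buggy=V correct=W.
`(lane % 4)*2 + (i % 2)`[19,7]⇒7
19: gr=4,th=3
[7] (4+8,3*2+1+8) = (12,15)
col: 7 vs 15

buggy=7 correct=15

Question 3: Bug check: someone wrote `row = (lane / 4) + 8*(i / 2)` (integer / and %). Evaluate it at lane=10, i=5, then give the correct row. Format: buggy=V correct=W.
buggy=18 correct=2

`(lane / 4) + 8*(i / 2)`[10,5]->18
lane 10->10/4=2, 10 mod 4=2
i=5  r:2+0->2  c:2·2+1+8->13
row: 18 vs 2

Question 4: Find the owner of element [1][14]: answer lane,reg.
r=1->g=1,rb=0  c=14->cb=1,t=3,b0=0
L=1*4+3=7  i=1*4+0*2+0=4

7,4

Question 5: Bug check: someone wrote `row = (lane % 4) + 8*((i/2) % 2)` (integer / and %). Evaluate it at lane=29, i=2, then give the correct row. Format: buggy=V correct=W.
buggy=9 correct=15

`(lane % 4) + 8*((i/2) % 2)`[29,2]⇒9
L=29⇒gr=29>>2=7, th=29&3=1
[2]⇒row 7+8=15  col 1·2+0+0=2
row: 9 vs 15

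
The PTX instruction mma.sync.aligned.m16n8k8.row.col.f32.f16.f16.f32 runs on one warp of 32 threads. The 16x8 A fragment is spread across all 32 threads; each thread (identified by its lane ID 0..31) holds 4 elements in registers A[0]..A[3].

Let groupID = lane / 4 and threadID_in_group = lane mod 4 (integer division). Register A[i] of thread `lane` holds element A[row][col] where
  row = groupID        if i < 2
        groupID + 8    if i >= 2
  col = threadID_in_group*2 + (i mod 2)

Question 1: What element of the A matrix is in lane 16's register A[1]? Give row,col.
4,1

lane 16: gid=4 (16/4), tid=0 (16%4)
i=1: r=4+0=4, c=0*2+1=1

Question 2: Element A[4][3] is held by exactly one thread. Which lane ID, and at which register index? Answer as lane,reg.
r=4⇒gr=4,Rb=0  c=3⇒th=1,odd=1
L=4*4+1=17  i=0*2+1=1

17,1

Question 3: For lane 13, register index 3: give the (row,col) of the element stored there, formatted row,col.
L=13=>grp=13>>2=3, tig=13&3=1
[3]=>row 3+8=11  col 1·2+1=3

11,3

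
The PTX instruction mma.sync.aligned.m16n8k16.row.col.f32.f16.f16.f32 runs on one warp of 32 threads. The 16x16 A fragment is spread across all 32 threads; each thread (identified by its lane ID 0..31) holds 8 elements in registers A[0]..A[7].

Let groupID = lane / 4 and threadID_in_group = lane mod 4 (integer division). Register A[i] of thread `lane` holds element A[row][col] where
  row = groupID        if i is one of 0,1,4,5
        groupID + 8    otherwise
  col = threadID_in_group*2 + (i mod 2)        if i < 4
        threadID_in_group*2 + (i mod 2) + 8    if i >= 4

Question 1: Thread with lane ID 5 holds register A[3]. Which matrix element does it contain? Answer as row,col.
9,3

lane 5: g=1 (5/4), t=1 (5%4)
i=3: r=1+8=9, c=1*2+1+0=3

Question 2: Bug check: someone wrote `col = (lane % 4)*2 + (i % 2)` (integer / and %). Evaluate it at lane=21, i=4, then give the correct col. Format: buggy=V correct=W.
`(lane % 4)*2 + (i % 2)`[21,4]->2
L=21->gid=21>>2=5, tid=21&3=1
[4]->row 5+0=5  col 1·2+0+8=10
col: 2 vs 10

buggy=2 correct=10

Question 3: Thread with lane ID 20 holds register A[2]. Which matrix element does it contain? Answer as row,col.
lane 20: g=5 (20/4), t=0 (20%4)
i=2: r=5+8=13, c=0*2+0+0=0

13,0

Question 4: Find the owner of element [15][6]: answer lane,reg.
r=15→G=7,rhi=1  c=6→chi=0,T=3,p=0
L=7*4+3=31  i=0*4+1*2+0=2

31,2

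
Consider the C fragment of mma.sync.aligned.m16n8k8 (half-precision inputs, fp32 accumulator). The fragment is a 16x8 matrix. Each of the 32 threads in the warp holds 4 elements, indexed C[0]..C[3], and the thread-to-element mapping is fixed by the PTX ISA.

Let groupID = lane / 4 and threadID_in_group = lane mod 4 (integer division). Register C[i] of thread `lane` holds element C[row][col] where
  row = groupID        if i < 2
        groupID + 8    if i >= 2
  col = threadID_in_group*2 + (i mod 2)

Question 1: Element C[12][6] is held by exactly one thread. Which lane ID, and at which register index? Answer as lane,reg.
r=12->g=4,rb=1  c=6->t=3,b0=0
L=4*4+3=19  i=1*2+0=2

19,2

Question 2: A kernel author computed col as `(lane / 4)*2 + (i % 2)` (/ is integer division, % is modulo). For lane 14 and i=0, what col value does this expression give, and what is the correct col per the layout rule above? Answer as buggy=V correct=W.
buggy=6 correct=4

`(lane / 4)*2 + (i % 2)`[14,0]->6
lane 14->14/4=3, 14 mod 4=2
i=0  r:3+0->3  c:2·2+0->4
col: 6 vs 4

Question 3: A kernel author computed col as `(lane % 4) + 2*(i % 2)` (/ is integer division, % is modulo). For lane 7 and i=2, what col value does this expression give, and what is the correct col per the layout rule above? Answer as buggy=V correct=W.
buggy=3 correct=6

`(lane % 4) + 2*(i % 2)`[7,2]⇒3
lane 7⇒7/4=1, 7 mod 4=3
i=2  r:1+8⇒9  c:2·3+0⇒6
col: 3 vs 6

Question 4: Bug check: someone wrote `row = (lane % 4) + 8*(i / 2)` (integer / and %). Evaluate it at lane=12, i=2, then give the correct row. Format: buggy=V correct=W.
`(lane % 4) + 8*(i / 2)`[12,2]=>8
L=12=>grp=12>>2=3, tig=12&3=0
[2]=>row 3+8=11  col 0·2+0=0
row: 8 vs 11

buggy=8 correct=11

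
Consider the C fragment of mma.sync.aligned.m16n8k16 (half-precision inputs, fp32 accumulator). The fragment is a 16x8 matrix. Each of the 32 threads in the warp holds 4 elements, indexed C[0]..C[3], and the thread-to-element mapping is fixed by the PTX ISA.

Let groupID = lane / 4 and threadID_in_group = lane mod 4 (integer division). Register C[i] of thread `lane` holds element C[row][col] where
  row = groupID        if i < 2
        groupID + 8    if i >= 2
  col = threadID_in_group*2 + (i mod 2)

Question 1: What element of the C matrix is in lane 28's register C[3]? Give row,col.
15,1

L=28->gid=28>>2=7, tid=28&3=0
[3]->row 7+8=15  col 0·2+1=1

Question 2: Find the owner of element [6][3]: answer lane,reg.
25,1

r: 6->gid=6,r8=0  c: 3->tid=1,i&1=1
L=6*4+1=25  i=0*2+1=1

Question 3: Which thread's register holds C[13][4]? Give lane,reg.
22,2

r=13→G=5,rhi=1  c=4→T=2,p=0
L=5*4+2=22  i=1*2+0=2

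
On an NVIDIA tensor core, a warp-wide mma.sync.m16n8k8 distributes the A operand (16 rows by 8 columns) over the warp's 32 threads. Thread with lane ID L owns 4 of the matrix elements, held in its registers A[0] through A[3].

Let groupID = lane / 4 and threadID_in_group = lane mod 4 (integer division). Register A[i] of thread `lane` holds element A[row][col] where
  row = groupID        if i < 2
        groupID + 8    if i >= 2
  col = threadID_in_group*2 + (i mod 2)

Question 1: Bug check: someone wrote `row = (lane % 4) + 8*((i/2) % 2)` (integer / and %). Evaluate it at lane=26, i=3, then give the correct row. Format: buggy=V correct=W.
buggy=10 correct=14

`(lane % 4) + 8*((i/2) % 2)`[26,3]→10
lane 26: G=6 (26/4), T=2 (26%4)
i=3: r=6+8=14, c=2*2+1=5
row: 10 vs 14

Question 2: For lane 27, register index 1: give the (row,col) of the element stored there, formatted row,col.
6,7

L=27->g=27>>2=6, t=27&3=3
[1]->row 6+0=6  col 3·2+1=7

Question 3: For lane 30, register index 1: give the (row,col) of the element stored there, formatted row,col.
7,5

lane 30: G=7 (30/4), T=2 (30%4)
i=1: r=7+0=7, c=2*2+1=5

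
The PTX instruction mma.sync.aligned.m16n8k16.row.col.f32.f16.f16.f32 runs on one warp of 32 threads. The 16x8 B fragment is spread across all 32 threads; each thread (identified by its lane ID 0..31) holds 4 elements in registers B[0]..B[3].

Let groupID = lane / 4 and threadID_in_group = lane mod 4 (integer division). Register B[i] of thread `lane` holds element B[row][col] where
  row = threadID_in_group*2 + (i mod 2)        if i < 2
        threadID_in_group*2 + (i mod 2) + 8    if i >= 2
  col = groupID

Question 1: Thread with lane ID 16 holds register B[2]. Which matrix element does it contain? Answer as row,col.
16: G=4,T=0
[2] (0*2+0+8,4) = (8,4)

8,4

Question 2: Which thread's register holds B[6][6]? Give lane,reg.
c:6=>grp=6  r:6=>rB=0,tig=3,lo=0
L=6*4+3=27  i=0*2+0=0

27,0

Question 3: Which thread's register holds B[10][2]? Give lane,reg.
9,2

c:2=>grp=2  r:10=>rB=1,tig=1,lo=0
L=2*4+1=9  i=1*2+0=2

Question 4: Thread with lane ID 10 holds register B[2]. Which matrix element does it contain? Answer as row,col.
12,2

10: grp=2,tig=2
[2] (2*2+0+8,2) = (12,2)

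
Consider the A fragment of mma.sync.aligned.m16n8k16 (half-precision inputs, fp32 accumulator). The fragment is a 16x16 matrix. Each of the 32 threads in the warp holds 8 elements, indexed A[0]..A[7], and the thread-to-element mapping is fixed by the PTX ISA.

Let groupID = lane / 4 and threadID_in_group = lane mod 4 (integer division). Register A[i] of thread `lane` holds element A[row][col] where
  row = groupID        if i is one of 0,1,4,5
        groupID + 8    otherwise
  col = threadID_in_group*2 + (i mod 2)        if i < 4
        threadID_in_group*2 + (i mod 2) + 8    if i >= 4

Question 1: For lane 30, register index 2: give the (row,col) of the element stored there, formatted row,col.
15,4

lane 30: gr=7 (30/4), th=2 (30%4)
i=2: r=7+8=15, c=2*2+0+0=4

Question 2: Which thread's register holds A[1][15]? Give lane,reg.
7,5

r=1→G=1,rhi=0  c=15→chi=1,T=3,p=1
L=1*4+3=7  i=1*4+0*2+1=5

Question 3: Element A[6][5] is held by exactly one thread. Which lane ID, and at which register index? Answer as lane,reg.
r:6=>grp=6,rB=0  c:5=>cB=0,tig=2,lo=1
L=6*4+2=26  i=0*4+0*2+1=1

26,1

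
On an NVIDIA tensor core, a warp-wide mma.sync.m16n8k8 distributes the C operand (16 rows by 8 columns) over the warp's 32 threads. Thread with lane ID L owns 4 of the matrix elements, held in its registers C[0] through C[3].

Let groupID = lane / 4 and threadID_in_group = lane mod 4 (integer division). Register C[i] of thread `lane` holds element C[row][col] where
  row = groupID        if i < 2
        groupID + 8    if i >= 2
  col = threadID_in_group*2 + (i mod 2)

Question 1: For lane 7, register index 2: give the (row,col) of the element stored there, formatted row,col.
L=7->gid=7>>2=1, tid=7&3=3
[2]->row 1+8=9  col 3·2+0=6

9,6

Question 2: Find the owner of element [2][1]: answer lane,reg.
8,1

r:2=>grp=2,rB=0  c:1=>tig=0,lo=1
L=2*4+0=8  i=0*2+1=1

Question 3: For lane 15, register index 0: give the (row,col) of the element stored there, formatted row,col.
3,6

lane 15->15/4=3, 15 mod 4=3
i=0  r:3+0->3  c:2·3+0->6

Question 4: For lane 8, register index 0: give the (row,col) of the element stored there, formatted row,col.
2,0

lane 8: gid=2 (8/4), tid=0 (8%4)
i=0: r=2+0=2, c=0*2+0=0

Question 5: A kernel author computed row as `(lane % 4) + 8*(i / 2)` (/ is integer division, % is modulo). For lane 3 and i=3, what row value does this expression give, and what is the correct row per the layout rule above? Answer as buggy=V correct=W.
buggy=11 correct=8

`(lane % 4) + 8*(i / 2)`[3,3]->11
3: g=0,t=3
[3] (0+8,3*2+1) = (8,7)
row: 11 vs 8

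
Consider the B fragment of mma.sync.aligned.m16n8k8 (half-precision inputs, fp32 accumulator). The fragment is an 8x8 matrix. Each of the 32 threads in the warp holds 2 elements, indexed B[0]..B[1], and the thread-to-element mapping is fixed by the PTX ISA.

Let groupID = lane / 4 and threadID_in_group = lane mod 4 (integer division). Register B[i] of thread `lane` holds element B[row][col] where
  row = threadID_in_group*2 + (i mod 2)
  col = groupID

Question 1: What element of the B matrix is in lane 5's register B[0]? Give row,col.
5: G=1,T=1
[0] (1*2+0,1) = (2,1)

2,1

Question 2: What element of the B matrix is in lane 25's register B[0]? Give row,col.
2,6

lane 25→25/4=6, 25 mod 4=1
i=0  r:2·1+0→2  c:6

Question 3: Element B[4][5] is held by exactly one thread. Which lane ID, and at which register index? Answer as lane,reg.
22,0

c=5→G=5  r=4→T=2,p=0
L=5*4+2=22  i=0=0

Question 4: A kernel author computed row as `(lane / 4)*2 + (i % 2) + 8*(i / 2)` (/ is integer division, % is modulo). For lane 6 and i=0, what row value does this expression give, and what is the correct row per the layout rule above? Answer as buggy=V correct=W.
`(lane / 4)*2 + (i % 2) + 8*(i / 2)`[6,0]⇒2
lane 6⇒6/4=1, 6 mod 4=2
i=0  r:2·2+0⇒4  c:1
row: 2 vs 4

buggy=2 correct=4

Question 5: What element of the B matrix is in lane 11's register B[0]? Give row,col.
6,2

lane 11->11/4=2, 11 mod 4=3
i=0  r:2·3+0->6  c:2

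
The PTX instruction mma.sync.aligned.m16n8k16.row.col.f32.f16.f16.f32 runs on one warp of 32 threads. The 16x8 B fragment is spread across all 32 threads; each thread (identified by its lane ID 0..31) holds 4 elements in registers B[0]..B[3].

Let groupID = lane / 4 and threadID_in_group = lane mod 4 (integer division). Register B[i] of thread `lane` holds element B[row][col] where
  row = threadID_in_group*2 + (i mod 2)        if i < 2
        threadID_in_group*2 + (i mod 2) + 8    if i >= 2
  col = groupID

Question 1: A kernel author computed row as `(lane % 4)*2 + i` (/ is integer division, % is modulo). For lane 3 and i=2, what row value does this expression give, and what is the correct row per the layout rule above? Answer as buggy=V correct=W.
`(lane % 4)*2 + i`[3,2]→8
3: G=0,T=3
[2] (3*2+0+8,0) = (14,0)
row: 8 vs 14

buggy=8 correct=14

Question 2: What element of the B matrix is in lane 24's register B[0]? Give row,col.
0,6

L=24→G=24>>2=6, T=24&3=0
[0]→row 0·2+0+0=0  col G=6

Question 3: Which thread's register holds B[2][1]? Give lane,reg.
c: 1->gid=1  r: 2->r8=0,tid=1,i&1=0
L=1*4+1=5  i=0*2+0=0

5,0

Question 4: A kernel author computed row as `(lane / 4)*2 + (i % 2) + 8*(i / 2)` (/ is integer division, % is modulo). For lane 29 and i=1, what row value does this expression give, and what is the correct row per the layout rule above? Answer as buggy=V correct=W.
buggy=15 correct=3

`(lane / 4)*2 + (i % 2) + 8*(i / 2)`[29,1]->15
L=29->g=29>>2=7, t=29&3=1
[1]->row 1·2+1+0=3  col g=7
row: 15 vs 3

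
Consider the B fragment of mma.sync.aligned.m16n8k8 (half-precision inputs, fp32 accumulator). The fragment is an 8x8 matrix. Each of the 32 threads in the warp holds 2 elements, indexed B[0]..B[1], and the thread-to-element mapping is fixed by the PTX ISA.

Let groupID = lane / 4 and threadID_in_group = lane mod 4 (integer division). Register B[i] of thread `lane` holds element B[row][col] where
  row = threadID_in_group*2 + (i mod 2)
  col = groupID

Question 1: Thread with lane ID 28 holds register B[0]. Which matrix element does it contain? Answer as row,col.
0,7

L=28->gid=28>>2=7, tid=28&3=0
[0]->row 0·2+0=0  col gid=7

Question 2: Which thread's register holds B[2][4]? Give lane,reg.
17,0

c=4⇒gr=4  r=2⇒th=1,odd=0
L=4*4+1=17  i=0=0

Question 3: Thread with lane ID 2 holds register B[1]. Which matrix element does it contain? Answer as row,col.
5,0

lane 2: gid=0 (2/4), tid=2 (2%4)
i=1: r=2*2+1=5, c=gid=0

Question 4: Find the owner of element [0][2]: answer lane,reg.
8,0

c=2->g=2  r=0->t=0,b0=0
L=2*4+0=8  i=0=0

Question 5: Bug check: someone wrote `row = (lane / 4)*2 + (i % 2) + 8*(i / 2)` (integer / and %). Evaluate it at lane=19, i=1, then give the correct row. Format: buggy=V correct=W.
`(lane / 4)*2 + (i % 2) + 8*(i / 2)`[19,1]->9
lane 19: gid=4 (19/4), tid=3 (19%4)
i=1: r=3*2+1=7, c=gid=4
row: 9 vs 7

buggy=9 correct=7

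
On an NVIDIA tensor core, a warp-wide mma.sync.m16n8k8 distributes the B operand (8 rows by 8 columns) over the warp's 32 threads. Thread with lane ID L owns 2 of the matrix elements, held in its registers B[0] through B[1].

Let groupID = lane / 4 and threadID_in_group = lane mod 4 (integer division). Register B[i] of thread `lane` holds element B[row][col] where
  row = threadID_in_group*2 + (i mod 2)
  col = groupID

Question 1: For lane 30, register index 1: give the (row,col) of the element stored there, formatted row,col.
30: gid=7,tid=2
[1] (2*2+1,7) = (5,7)

5,7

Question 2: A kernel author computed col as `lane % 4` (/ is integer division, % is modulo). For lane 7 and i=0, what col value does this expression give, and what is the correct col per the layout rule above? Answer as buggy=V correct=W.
`lane % 4`[7,0]⇒3
L=7⇒gr=7>>2=1, th=7&3=3
[0]⇒row 3·2+0=6  col gr=1
col: 3 vs 1

buggy=3 correct=1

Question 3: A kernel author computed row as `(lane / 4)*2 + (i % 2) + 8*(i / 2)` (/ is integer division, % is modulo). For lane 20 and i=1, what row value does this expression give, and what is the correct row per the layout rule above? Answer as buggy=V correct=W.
buggy=11 correct=1

`(lane / 4)*2 + (i % 2) + 8*(i / 2)`[20,1]⇒11
lane 20: gr=5 (20/4), th=0 (20%4)
i=1: r=0*2+1=1, c=gr=5
row: 11 vs 1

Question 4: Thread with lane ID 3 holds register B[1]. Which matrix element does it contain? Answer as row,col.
7,0

lane 3→3/4=0, 3 mod 4=3
i=1  r:2·3+1→7  c:0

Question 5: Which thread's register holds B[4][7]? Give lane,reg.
c=7→G=7  r=4→T=2,p=0
L=7*4+2=30  i=0=0

30,0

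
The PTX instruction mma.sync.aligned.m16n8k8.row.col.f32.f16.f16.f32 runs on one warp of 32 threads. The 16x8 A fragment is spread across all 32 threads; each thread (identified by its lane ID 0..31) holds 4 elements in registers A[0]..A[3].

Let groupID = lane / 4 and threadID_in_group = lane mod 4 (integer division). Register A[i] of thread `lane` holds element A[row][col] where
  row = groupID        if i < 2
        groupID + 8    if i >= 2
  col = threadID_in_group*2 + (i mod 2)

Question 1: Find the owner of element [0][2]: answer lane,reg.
1,0

r=0→G=0,rhi=0  c=2→T=1,p=0
L=0*4+1=1  i=0*2+0=0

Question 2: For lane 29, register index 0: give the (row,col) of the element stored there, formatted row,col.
7,2

lane 29: grp=7 (29/4), tig=1 (29%4)
i=0: r=7+0=7, c=1*2+0=2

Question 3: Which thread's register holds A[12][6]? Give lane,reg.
r=12→G=4,rhi=1  c=6→T=3,p=0
L=4*4+3=19  i=1*2+0=2

19,2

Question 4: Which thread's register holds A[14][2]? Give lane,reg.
r=14->g=6,rb=1  c=2->t=1,b0=0
L=6*4+1=25  i=1*2+0=2

25,2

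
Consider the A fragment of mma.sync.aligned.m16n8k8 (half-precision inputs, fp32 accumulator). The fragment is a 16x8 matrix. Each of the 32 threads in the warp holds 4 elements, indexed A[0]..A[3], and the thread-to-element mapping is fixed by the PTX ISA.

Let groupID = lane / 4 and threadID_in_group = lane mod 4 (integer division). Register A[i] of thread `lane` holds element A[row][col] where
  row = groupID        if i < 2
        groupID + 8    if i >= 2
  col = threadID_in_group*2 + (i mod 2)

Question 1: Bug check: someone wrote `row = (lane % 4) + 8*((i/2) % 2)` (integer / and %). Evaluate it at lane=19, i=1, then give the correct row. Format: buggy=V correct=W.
`(lane % 4) + 8*((i/2) % 2)`[19,1]->3
lane 19: g=4 (19/4), t=3 (19%4)
i=1: r=4+0=4, c=3*2+1=7
row: 3 vs 4

buggy=3 correct=4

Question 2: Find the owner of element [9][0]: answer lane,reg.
4,2

r:9=>grp=1,rB=1  c:0=>tig=0,lo=0
L=1*4+0=4  i=1*2+0=2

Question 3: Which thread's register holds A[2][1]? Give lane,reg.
r=2->g=2,rb=0  c=1->t=0,b0=1
L=2*4+0=8  i=0*2+1=1

8,1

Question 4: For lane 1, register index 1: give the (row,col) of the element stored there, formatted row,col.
0,3

lane 1: gid=0 (1/4), tid=1 (1%4)
i=1: r=0+0=0, c=1*2+1=3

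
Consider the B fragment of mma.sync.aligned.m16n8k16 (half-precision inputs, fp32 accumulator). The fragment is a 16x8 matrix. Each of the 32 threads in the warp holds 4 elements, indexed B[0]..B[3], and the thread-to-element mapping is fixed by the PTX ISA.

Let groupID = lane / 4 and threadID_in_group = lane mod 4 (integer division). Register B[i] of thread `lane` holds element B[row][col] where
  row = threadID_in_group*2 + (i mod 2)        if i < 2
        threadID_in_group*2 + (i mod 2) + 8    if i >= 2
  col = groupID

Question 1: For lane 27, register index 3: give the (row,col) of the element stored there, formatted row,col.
15,6

27: g=6,t=3
[3] (3*2+1+8,6) = (15,6)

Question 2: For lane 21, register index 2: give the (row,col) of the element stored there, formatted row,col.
10,5

lane 21: gid=5 (21/4), tid=1 (21%4)
i=2: r=1*2+0+8=10, c=gid=5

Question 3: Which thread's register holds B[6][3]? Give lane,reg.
c=3⇒gr=3  r=6⇒Rb=0,th=3,odd=0
L=3*4+3=15  i=0*2+0=0

15,0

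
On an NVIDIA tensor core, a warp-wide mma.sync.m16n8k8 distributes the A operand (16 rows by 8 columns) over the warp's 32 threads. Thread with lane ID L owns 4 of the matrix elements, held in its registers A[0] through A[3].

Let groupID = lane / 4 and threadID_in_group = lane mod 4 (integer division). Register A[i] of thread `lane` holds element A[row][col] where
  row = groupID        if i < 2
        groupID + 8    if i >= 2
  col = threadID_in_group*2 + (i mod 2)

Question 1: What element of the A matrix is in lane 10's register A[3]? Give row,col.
lane 10: G=2 (10/4), T=2 (10%4)
i=3: r=2+8=10, c=2*2+1=5

10,5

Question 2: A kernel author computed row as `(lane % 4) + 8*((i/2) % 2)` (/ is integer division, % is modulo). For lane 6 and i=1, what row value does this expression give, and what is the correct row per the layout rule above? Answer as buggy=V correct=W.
buggy=2 correct=1

`(lane % 4) + 8*((i/2) % 2)`[6,1]=>2
lane 6: grp=1 (6/4), tig=2 (6%4)
i=1: r=1+0=1, c=2*2+1=5
row: 2 vs 1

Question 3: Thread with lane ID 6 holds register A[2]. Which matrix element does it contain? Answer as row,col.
6: gid=1,tid=2
[2] (1+8,2*2+0) = (9,4)

9,4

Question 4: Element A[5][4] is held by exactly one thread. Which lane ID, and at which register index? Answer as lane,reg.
22,0

r=5→G=5,rhi=0  c=4→T=2,p=0
L=5*4+2=22  i=0*2+0=0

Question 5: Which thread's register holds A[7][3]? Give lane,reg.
r=7->g=7,rb=0  c=3->t=1,b0=1
L=7*4+1=29  i=0*2+1=1

29,1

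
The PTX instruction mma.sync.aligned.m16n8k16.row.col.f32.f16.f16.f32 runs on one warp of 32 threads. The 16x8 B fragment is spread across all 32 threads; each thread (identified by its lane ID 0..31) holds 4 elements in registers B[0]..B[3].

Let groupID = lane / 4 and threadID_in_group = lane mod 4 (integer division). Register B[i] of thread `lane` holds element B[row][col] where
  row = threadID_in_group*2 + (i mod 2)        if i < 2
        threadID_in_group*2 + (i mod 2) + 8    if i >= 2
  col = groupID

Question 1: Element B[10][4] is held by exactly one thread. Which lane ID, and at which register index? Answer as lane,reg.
17,2

c=4→G=4  r=10→rhi=1,T=1,p=0
L=4*4+1=17  i=1*2+0=2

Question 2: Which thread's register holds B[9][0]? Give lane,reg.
c=0⇒gr=0  r=9⇒Rb=1,th=0,odd=1
L=0*4+0=0  i=1*2+1=3

0,3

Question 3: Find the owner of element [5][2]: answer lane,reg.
10,1

c:2=>grp=2  r:5=>rB=0,tig=2,lo=1
L=2*4+2=10  i=0*2+1=1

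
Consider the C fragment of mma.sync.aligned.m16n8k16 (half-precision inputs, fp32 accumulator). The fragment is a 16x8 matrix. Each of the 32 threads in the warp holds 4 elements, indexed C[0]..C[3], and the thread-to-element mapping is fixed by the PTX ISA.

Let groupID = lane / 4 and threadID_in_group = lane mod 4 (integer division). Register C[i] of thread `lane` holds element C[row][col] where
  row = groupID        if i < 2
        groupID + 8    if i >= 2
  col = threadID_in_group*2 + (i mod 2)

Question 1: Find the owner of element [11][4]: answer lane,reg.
14,2

r=11->g=3,rb=1  c=4->t=2,b0=0
L=3*4+2=14  i=1*2+0=2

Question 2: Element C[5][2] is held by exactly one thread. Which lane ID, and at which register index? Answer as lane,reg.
21,0

r: 5->gid=5,r8=0  c: 2->tid=1,i&1=0
L=5*4+1=21  i=0*2+0=0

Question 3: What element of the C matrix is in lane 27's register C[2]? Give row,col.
27: gid=6,tid=3
[2] (6+8,3*2+0) = (14,6)

14,6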